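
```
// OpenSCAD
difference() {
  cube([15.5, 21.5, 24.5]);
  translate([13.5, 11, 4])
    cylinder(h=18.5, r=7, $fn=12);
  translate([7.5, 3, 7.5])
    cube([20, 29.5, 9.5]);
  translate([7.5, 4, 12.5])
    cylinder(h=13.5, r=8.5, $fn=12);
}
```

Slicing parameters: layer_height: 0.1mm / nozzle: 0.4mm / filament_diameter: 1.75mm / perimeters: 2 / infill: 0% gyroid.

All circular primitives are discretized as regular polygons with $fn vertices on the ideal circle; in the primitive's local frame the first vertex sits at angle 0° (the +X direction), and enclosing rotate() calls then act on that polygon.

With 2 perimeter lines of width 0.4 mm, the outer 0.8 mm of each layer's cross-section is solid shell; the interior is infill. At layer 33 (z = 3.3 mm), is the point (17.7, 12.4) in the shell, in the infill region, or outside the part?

At z = 3.3 mm: the cube is present — its section is the full 15.5×21.5 rectangle; the cylinder at (13.5, 11) is not intersected at this z (z outside [4, 22.5]); the cube at (7.5, 3) is not intersected at this z (z outside [7.5, 17]); the cylinder at (7.5, 4) is absent (z outside [12.5, 26]); Subtracting the remaining from the first: none of the subtracted shapes is present at this height, so the 15.5×21.5 cube is unchanged — 1 connected region. Overall, the cross-section is a single solid region. The nearest boundary edge runs (15.50, 0.00)→(15.50, 21.50); distance from the point to it = 2.20 mm. The point is not inside any of the regions above, so it lies outside the cross-section (2.20 mm from the nearest boundary).

outside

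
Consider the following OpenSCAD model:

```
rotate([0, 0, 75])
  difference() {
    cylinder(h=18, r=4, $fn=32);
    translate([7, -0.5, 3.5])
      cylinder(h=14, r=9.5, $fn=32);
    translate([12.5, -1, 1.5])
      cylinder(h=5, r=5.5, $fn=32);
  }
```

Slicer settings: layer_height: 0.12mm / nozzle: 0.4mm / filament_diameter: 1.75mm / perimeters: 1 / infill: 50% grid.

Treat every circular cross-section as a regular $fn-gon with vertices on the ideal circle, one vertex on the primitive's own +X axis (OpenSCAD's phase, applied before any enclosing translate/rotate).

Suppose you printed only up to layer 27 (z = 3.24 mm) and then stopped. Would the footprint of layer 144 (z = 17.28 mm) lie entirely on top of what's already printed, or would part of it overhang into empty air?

Compare the two slices. At z = 3.24: the cylinder: section is a regular 32-gon, circumradius r=4 (area = (32/2)·4.000²·sin(360°/32) = 49.94 mm²); the cylinder at (7, -0.5) is not intersected at this z (z outside [3.5, 17.5]); the cylinder at (12.5, -1): section is a regular 32-gon, circumradius r=5.5 (area = (32/2)·5.500²·sin(360°/32) = 94.42 mm²); After the difference (first − rest): starting from the r=4 cylinder (49.94 mm²), the r=5.5 cylinder at (12.5, -1) misses the remaining region (no effect) — area = 49.94 mm²; (rotated 75° about Z; rotation is an isometry so areas/perimeters/island counts are preserved). At z = 17.28: the r=4 cylinder gives a regular 32-gon of circumradius 4 (constant along its height) (area = (32/2)·4.000²·sin(360°/32) = 49.94 mm²); the cylinder at (7, -0.5): section is a regular 32-gon, circumradius r=9.5 (area = (32/2)·9.500²·sin(360°/32) = 281.71 mm²); the cylinder at (12.5, -1) is absent (z outside [1.5, 6.5]); Subtracting the remaining from the first: starting from the r=4 cylinder (49.94 mm²), the r=9.5 cylinder at (7, -0.5) partially overlaps it — only the 41.84 mm² overlap (of its 281.71 mm²) is removed, clipping the outline — area = 8.11 mm²; (whole slice rotated 75° about Z — lengths, areas and connectivity unchanged). Checking containment: the cross-section at z = 17.28 is a subset of the cross-section at z = 3.24.

entirely on top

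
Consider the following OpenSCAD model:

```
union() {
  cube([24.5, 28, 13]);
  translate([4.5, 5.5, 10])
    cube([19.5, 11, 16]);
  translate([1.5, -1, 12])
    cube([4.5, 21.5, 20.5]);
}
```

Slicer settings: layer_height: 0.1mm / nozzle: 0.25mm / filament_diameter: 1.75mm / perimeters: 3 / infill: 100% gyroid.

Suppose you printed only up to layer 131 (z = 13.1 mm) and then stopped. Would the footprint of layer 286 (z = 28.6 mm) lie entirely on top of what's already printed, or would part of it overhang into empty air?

entirely on top

Compare the two slices. At z = 13.1: the cube is not intersected at this z (z outside [0, 13]); the cube at (4.5, 5.5) (footprint 19.5×11) is included at this height (area 214.50 mm²); the 4.5×21.5 cube at (1.5, -1) contributes its full rectangle (area 96.75 mm²); Combining (union): the regions partially overlap — summed areas 311.25 mm² minus the doubly-counted overlap 16.50 mm² gives 294.75 mm² — area = 294.75 mm². At z = 28.6: the cube is absent (z outside [0, 13]); the cube at (4.5, 5.5) is absent (z outside [10, 26]); the cube at (1.5, -1) (footprint 4.5×21.5) is included at this height (area 96.75 mm²); Merging all regions: only the 4.5×21.5 cube at (1.5, -1) is present, so the union is just that shape — area = 96.75 mm². Checking containment: the cross-section at z = 28.6 is a subset of the cross-section at z = 13.1.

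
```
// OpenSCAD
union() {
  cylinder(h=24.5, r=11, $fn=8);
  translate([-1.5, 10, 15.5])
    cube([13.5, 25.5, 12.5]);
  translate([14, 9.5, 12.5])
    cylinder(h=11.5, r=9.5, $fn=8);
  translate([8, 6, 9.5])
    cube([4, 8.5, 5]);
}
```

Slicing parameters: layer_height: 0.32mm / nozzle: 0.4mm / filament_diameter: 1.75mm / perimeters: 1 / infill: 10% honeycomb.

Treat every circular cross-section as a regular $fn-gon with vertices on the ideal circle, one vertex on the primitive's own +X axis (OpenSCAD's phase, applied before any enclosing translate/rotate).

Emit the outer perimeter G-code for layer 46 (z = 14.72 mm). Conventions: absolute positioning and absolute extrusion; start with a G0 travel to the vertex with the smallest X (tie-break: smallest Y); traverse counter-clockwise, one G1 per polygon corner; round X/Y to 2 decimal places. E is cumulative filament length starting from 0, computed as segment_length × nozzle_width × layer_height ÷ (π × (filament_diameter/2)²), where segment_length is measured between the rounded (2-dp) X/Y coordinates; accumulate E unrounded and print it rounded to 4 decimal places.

At z = 14.72 mm: the r=11 cylinder contributes a regular 8-gon of circumradius 11; the cube at (-1.5, 10) is absent (z outside [15.5, 28]); the cylinder at (14, 9.5): section is a regular 8-gon, circumradius r=9.5; the cube at (8, 6) is absent (z outside [9.5, 14.5]); Combining (union): the regions partially overlap (shared area 16.10 mm²), so overlapping operands fuse into one piece — 1 connected region. The outline is a single polygon with 16 vertices. Extrusion per mm of travel: 0.4 × 0.32 / (π × 0.875²) = 0.053216. Accumulating E over each segment gives final E = 5.6003.

G0 X-11.00 Y0.00 Z14.72
G1 X-7.78 Y-7.78 E0.4481
G1 X0.00 Y-11.00 E0.8962
G1 X7.78 Y-7.78 E1.3442
G1 X11.00 Y0.00 E1.7923
G1 X10.38 Y1.50 E1.8787
G1 X14.00 Y0.00 E2.0872
G1 X20.72 Y2.78 E2.4742
G1 X23.50 Y9.50 E2.8612
G1 X20.72 Y16.22 E3.2482
G1 X14.00 Y19.00 E3.6353
G1 X7.28 Y16.22 E4.0223
G1 X4.50 Y9.50 E4.4093
G1 X4.68 Y9.06 E4.4346
G1 X0.00 Y11.00 E4.7042
G1 X-7.78 Y7.78 E5.1522
G1 X-11.00 Y0.00 E5.6003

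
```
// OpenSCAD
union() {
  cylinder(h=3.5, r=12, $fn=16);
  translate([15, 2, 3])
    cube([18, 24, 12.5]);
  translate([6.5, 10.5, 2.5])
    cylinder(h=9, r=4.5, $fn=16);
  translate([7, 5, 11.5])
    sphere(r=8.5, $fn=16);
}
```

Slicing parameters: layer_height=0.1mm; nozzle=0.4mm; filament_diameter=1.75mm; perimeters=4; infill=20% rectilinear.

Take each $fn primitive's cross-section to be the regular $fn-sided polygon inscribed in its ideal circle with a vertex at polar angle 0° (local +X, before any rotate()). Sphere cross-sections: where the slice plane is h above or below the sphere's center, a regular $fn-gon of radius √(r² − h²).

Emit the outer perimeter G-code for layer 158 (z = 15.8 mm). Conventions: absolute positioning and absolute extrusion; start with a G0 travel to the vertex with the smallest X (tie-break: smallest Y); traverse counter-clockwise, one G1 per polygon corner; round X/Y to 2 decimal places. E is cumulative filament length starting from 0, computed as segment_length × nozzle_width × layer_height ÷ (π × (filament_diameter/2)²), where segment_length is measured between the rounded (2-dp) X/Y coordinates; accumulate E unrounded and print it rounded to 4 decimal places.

At z = 15.8 mm: the cylinder is not intersected at this z (z outside [0, 3.5]); the cube at (15, 2) does not reach this height (z outside [3, 15.5]); the cylinder at (6.5, 10.5) does not reach this height (z outside [2.5, 11.5]); the r=8.5 sphere at (7, 5) slices to a regular 16-gon of circumradius 7.332 (√(r²−h²) with h=4.3 from center); Merging all regions: only the r=8.5 sphere at (7, 5) is present, so the union is just that shape — 1 connected region. The outline is a single polygon with 16 vertices. Extrusion per mm of travel: 0.4 × 0.1 / (π × 0.875²) = 0.016630. Accumulating E over each segment gives final E = 0.7609.

G0 X-0.33 Y5.00 Z15.80
G1 X0.23 Y2.19 E0.0476
G1 X1.82 Y-0.18 E0.0951
G1 X4.19 Y-1.77 E0.1426
G1 X7.00 Y-2.33 E0.1902
G1 X9.81 Y-1.77 E0.2379
G1 X12.18 Y-0.18 E0.2853
G1 X13.77 Y2.19 E0.3328
G1 X14.33 Y5.00 E0.3804
G1 X13.77 Y7.81 E0.4281
G1 X12.18 Y10.18 E0.4756
G1 X9.81 Y11.77 E0.5230
G1 X7.00 Y12.33 E0.5707
G1 X4.19 Y11.77 E0.6183
G1 X1.82 Y10.18 E0.6658
G1 X0.23 Y7.81 E0.7132
G1 X-0.33 Y5.00 E0.7609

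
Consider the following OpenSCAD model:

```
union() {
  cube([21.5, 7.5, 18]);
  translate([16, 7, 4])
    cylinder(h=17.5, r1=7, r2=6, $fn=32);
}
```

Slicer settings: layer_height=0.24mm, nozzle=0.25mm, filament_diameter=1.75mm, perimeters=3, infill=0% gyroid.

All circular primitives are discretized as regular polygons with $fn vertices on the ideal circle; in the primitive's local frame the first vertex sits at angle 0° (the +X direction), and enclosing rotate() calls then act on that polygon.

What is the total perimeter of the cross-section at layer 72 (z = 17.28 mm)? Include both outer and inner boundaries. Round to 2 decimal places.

65.01 mm

At z = 17.28 mm: the 21.5×7.5 cube contributes its full rectangle (perimeter 58.00 mm); the cone at (16, 7): at t=0.759 of its height the radius interpolates to r₁+(r₂−r₁)t = 6.241, giving a regular 32-gon of that circumradius (perimeter = 2·32·6.241·sin(180°/32) = 39.15 mm); Taking the union: the regions partially overlap (shared area 65.24 mm²), so the edge portions inside another operand are dropped and the merged outline is re-measured after clipping — boundary = 65.01 mm. Overall, the cross-section is a single solid region. Total boundary length (outer) = 65.01 mm.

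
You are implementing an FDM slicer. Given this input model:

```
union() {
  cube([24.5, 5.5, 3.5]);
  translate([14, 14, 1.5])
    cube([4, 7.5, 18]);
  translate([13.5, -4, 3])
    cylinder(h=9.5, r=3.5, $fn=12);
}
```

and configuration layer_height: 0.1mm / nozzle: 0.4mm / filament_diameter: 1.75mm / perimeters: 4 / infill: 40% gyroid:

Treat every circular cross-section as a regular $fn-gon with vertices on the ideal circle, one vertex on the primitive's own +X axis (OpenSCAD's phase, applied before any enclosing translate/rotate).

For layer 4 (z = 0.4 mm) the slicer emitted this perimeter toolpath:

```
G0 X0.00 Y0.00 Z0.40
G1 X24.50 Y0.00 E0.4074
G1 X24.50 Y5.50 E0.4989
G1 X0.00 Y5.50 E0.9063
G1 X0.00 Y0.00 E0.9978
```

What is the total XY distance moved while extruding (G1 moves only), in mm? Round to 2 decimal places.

Sum the Euclidean lengths of each G1 segment: total = 60.00 mm.

60.00 mm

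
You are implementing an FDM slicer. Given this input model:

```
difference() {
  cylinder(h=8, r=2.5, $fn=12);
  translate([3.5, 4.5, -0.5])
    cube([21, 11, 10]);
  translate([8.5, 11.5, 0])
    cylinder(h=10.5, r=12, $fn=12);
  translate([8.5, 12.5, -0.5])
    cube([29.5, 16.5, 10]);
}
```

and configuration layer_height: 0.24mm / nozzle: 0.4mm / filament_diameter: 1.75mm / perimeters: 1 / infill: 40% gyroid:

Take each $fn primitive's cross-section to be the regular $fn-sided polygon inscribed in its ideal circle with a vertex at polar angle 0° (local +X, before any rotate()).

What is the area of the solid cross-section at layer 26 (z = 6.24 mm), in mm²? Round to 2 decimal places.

At z = 6.24 mm: the r=2.5 cylinder contributes a regular 12-gon of circumradius 2.5 (area = (12/2)·2.500²·sin(360°/12) = 18.75 mm²); the 21×11 cube at (3.5, 4.5) contributes its full rectangle (area 231.00 mm²); the r=12 cylinder at (8.5, 11.5) contributes a regular 12-gon of circumradius 12 (area = (12/2)·12.000²·sin(360°/12) = 432.00 mm²); the cube at (8.5, 12.5) is present — its section is the full 29.5×16.5 rectangle (area 486.75 mm²); Subtracting the remaining from the first: starting from the r=2.5 cylinder (18.75 mm²), the 21×11 cube at (3.5, 4.5) misses the remaining region (no effect); the r=12 cylinder at (8.5, 11.5) misses the remaining region (no effect); the 29.5×16.5 cube at (8.5, 12.5) misses the remaining region (no effect) — area = 18.75 mm². Overall, the cross-section is a single solid region. Net area = 18.75 mm².

18.75 mm²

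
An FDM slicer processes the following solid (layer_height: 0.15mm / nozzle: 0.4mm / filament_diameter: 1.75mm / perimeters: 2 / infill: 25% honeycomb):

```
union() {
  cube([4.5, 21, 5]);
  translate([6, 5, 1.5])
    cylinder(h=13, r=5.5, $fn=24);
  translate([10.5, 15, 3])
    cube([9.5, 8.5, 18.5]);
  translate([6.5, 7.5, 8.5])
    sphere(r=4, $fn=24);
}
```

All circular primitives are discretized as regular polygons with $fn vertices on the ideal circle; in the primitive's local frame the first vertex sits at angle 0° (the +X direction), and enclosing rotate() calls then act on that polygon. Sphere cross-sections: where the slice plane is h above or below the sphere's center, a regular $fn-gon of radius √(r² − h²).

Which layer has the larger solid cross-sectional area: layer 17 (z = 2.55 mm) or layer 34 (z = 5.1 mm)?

layer 34 (z = 5.1 mm)

Layer 17 (z = 2.55): the cube (footprint 4.5×21) is included at this height (area 94.50 mm²); the r=5.5 cylinder at (6, 5) gives a regular 24-gon of circumradius 5.5 (constant along its height) (area = (24/2)·5.500²·sin(360°/24) = 93.95 mm²); the cube at (10.5, 15) is absent (z outside [3, 21.5]); the sphere at (6.5, 7.5) is not intersected at this z (|z−center|=5.950 > r=4); Merging all regions: the regions partially overlap — summed areas 188.45 mm² minus the doubly-counted overlap 30.68 mm² gives 157.77 mm² — area = 157.77 mm². So its area = 157.77 mm². Layer 34 (z = 5.1): the cube is not intersected at this z (z outside [0, 5]); the cylinder at (6, 5): section is a regular 24-gon, circumradius r=5.5 (area = (24/2)·5.500²·sin(360°/24) = 93.95 mm²); the 9.5×8.5 cube at (10.5, 15) contributes its full rectangle (area 80.75 mm²); the sphere at (6.5, 7.5): section is a regular 24-gon, circumradius = √(r²−h²) = √(4²−3.4²) = 2.107 (area = (24/2)·2.107²·sin(360°/24) = 13.79 mm²); Combining (union): the regions partially overlap — summed areas 188.49 mm² minus the doubly-counted overlap 13.79 mm² gives 174.70 mm² — area = 174.70 mm². So its area = 174.70 mm². Layer 34 is larger (174.70 vs 157.77 mm²).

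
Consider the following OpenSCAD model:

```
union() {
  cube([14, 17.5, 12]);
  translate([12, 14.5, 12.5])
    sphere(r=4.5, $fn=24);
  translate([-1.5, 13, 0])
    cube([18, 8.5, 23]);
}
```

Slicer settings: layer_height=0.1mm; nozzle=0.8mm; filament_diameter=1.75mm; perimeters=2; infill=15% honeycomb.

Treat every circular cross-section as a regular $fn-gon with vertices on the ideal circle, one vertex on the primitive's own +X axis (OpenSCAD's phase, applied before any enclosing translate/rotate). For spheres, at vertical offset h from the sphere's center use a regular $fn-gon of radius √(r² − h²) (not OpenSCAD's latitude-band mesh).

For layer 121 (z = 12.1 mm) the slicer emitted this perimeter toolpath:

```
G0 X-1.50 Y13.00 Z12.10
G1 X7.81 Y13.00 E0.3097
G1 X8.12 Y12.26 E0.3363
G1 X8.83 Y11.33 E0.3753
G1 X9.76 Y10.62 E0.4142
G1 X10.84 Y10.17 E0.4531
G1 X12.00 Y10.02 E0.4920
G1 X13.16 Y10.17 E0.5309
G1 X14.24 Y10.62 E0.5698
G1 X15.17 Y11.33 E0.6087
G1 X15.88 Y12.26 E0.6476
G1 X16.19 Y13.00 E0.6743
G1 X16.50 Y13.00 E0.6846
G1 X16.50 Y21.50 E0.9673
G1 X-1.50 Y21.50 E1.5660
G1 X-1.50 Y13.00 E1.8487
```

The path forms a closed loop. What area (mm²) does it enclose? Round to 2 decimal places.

Apply the shoelace formula to the sequence of (X, Y) vertices; enclosed area = 171.07 mm².

171.07 mm²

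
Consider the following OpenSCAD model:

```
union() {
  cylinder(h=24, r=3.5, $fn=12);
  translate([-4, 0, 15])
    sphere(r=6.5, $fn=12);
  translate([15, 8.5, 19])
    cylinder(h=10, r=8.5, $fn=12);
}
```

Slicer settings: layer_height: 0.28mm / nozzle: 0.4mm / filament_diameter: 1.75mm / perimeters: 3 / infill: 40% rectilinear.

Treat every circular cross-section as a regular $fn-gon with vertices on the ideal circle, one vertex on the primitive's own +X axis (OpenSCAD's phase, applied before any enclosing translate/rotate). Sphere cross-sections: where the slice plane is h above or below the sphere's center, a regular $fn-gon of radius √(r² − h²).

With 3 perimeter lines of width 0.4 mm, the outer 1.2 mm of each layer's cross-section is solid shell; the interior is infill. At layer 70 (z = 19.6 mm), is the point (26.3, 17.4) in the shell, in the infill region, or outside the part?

At z = 19.6 mm: the r=3.5 cylinder contributes a regular 12-gon of circumradius 3.5; the r=6.5 sphere at (-4, 0) slices to a regular 12-gon of circumradius 4.592 (√(r²−h²) with h=4.6 from center); the r=8.5 cylinder at (15, 8.5) gives a regular 12-gon of circumradius 8.5 (constant along its height); Taking the union: the regions partially overlap (shared area 18.50 mm²), so overlapping operands fuse into one piece — 2 connected regions. Overall, the cross-section has 2 separate islands. The nearest boundary edge runs (19.25, 15.86)→(22.36, 12.75); distance from the point to it = 6.07 mm. The point is not inside any of the regions above, so it lies outside the cross-section (6.07 mm from the nearest boundary).

outside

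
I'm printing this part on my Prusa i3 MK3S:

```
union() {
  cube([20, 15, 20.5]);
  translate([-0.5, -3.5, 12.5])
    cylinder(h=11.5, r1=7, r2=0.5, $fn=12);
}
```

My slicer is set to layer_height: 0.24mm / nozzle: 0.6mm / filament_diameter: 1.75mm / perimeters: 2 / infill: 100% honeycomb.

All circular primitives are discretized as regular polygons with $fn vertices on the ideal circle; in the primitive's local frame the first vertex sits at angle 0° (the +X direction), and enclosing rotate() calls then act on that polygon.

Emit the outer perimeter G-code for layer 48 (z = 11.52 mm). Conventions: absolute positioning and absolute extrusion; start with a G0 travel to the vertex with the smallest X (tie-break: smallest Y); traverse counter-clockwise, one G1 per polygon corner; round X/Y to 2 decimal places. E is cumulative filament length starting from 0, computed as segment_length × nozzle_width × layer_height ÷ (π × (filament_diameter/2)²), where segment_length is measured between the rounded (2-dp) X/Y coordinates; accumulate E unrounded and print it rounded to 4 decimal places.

G0 X0.00 Y0.00 Z11.52
G1 X20.00 Y0.00 E1.1974
G1 X20.00 Y15.00 E2.0954
G1 X0.00 Y15.00 E3.2928
G1 X0.00 Y0.00 E4.1908

At z = 11.52 mm: the cube is present — its section is the full 20×15 rectangle; the cone at (-0.5, -3.5) is absent (z outside [12.5, 24]); Combining (union): only the 20×15 cube is present, so the union is just that shape — 1 connected region. The outline is a single polygon with 4 vertices. Extrusion per mm of travel: 0.6 × 0.24 / (π × 0.875²) = 0.059868. Accumulating E over each segment gives final E = 4.1908.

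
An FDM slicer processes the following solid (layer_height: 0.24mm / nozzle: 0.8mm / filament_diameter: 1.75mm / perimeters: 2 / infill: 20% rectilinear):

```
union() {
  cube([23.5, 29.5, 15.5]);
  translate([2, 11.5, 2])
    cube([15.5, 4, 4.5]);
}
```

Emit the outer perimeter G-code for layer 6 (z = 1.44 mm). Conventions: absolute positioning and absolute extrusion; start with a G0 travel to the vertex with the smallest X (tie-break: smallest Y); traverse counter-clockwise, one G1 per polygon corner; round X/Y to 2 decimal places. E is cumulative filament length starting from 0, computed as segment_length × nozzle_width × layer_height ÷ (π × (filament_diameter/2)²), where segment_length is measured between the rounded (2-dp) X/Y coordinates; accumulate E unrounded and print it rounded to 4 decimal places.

G0 X0.00 Y0.00 Z1.44
G1 X23.50 Y0.00 E1.8759
G1 X23.50 Y29.50 E4.2307
G1 X0.00 Y29.50 E6.1066
G1 X0.00 Y0.00 E8.4614

At z = 1.44 mm: the cube is present — its section is the full 23.5×29.5 rectangle; the cube at (2, 11.5) does not reach this height (z outside [2, 6.5]); Combining (union): only the 23.5×29.5 cube is present, so the union is just that shape — 1 connected region. The outline is a single polygon with 4 vertices. Extrusion per mm of travel: 0.8 × 0.24 / (π × 0.875²) = 0.079824. Accumulating E over each segment gives final E = 8.4614.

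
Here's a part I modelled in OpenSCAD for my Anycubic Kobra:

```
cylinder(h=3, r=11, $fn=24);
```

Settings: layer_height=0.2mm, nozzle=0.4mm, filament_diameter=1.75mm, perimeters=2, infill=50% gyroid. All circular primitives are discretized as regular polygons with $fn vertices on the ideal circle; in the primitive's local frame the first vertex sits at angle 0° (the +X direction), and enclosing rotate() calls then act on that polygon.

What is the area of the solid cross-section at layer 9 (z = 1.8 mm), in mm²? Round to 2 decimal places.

375.81 mm²

At z = 1.8 mm: the r=11 cylinder contributes a regular 24-gon of circumradius 11 (area = (24/2)·11.000²·sin(360°/24) = 375.81 mm²). Overall, the cross-section is a single solid region. Net area = 375.81 mm².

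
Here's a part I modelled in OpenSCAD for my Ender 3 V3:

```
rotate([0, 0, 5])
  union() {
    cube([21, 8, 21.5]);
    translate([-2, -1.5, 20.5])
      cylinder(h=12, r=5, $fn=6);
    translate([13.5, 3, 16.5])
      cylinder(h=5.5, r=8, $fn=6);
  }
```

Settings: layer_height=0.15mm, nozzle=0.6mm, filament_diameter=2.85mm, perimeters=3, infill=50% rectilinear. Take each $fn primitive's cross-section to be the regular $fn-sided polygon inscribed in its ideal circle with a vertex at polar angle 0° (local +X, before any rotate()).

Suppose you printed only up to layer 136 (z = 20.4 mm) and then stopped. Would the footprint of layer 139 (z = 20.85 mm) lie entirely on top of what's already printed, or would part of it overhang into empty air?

Compare the two slices. At z = 20.4: the 21×8 cube contributes its full rectangle (area 168.00 mm²); the cylinder at (-2, -1.5) does not reach this height (z outside [20.5, 32.5]); the cylinder at (13.5, 3): section is a regular 6-gon, circumradius r=8 (area = (6/2)·8.000²·sin(360°/6) = 166.28 mm²); Merging all regions: the regions partially overlap — summed areas 334.28 mm² minus the doubly-counted overlap 107.94 mm² gives 226.34 mm² — area = 226.34 mm²; (rotated 5° about Z; rotation is an isometry so areas/perimeters/island counts are preserved). At z = 20.85: the cube (footprint 21×8) is included at this height (area 168.00 mm²); the cylinder at (-2, -1.5): section is a regular 6-gon, circumradius r=5 (area = (6/2)·5.000²·sin(360°/6) = 64.95 mm²); the r=8 cylinder at (13.5, 3) contributes a regular 6-gon of circumradius 8 (area = (6/2)·8.000²·sin(360°/6) = 166.28 mm²); Merging all regions: the regions partially overlap — summed areas 399.23 mm² minus the doubly-counted overlap 111.66 mm² gives 287.56 mm² — area = 287.56 mm²; (whole slice rotated 5° about Z — lengths, areas and connectivity unchanged). Checking containment: at z = 20.85 the cross-section extends beyond the z = 20.4 cross-section by about 61.22 mm².

part overhangs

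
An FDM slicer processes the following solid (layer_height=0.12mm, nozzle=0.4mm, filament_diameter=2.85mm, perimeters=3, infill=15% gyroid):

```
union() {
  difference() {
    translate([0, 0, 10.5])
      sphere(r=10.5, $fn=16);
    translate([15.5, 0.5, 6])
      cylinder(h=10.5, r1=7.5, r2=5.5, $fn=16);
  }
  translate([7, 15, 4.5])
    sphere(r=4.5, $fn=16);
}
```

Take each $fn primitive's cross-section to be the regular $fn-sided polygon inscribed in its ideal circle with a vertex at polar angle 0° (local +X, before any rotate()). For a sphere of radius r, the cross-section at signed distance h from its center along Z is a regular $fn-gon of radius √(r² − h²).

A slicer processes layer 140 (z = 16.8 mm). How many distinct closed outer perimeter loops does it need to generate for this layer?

1

At z = 16.8 mm: the sphere: section is a regular 16-gon, circumradius = √(r²−h²) = √(10.5²−6.3²) = 8.400; the cone at (15.5, 0.5) does not reach this height (z outside [6, 16.5]); After the difference (first − rest): none of the subtracted shapes is present at this height, so the r=10.5 sphere is unchanged — 1 connected region; the sphere at (7, 15) is not intersected at this z (|z−center|=12.300 > r=4.5); Combining (union): only the result so far is present, so the union is just that shape — 1 connected region. The result has 1 disconnected region.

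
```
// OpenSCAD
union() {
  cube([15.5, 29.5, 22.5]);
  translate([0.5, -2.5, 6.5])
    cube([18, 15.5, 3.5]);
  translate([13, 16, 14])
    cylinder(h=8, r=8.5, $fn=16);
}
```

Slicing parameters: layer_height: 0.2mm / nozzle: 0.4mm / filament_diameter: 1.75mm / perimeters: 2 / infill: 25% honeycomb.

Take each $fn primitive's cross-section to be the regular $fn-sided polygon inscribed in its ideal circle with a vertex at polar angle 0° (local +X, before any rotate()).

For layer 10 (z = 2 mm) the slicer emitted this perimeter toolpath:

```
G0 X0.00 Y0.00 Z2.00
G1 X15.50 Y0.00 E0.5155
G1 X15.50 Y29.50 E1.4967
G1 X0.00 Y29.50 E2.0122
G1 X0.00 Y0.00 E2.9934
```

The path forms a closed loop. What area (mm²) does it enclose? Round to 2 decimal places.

457.25 mm²

Apply the shoelace formula to the sequence of (X, Y) vertices; enclosed area = 457.25 mm².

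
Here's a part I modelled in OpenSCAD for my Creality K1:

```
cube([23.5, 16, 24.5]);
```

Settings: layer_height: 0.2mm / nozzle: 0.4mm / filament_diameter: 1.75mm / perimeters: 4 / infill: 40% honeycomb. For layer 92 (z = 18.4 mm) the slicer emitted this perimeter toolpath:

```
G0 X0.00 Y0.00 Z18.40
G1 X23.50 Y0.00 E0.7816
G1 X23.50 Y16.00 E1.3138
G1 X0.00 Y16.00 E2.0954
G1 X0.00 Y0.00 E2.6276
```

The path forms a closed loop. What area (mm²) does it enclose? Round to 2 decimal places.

Apply the shoelace formula to the sequence of (X, Y) vertices; enclosed area = 376.00 mm².

376.00 mm²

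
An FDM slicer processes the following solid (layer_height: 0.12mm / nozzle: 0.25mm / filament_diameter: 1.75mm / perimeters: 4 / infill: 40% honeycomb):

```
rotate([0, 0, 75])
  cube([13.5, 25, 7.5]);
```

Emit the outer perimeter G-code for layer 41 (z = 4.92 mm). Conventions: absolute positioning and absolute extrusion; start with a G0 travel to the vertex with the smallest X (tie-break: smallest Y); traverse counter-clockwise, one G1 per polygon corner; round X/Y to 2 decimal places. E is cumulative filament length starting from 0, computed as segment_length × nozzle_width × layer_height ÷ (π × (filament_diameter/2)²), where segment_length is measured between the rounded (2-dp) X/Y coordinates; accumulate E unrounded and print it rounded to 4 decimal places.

G0 X-24.15 Y6.47 Z4.92
G1 X0.00 Y0.00 E0.3118
G1 X3.49 Y13.04 E0.4802
G1 X-20.65 Y19.51 E0.7919
G1 X-24.15 Y6.47 E0.9603

At z = 4.92 mm: the cube is present — its section is the full 13.5×25 rectangle; (whole slice rotated 75° about Z — lengths, areas and connectivity unchanged). The outline is a single polygon with 4 vertices. Extrusion per mm of travel: 0.25 × 0.12 / (π × 0.875²) = 0.012473. Accumulating E over each segment gives final E = 0.9603.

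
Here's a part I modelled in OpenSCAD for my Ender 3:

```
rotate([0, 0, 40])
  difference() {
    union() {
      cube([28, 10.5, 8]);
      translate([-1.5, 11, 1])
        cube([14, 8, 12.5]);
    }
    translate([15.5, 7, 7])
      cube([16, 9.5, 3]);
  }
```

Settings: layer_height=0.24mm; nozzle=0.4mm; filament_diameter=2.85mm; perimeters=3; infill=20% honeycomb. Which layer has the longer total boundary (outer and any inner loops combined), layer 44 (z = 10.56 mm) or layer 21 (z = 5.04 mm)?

Layer 44 (z = 10.56): the cube is absent (z outside [0, 8]); the cube at (-1.5, 11) (footprint 14×8) is included at this height (perimeter 44.00 mm); Taking the union: only the 14×8 cube at (-1.5, 11) is present, so the union is just that shape — boundary = 44.00 mm; the cube at (15.5, 7) is not intersected at this z (z outside [7, 10]); After the difference (first − rest): none of the subtracted shapes is present at this height, so that combined region is unchanged — boundary = 44.00 mm; (whole slice rotated 40° about Z — lengths, areas and connectivity unchanged). So its perimeter = 44.00 mm. Layer 21 (z = 5.04): the cube (footprint 28×10.5) is included at this height (perimeter 77.00 mm); the cube at (-1.5, 11) is present — its section is the full 14×8 rectangle (perimeter 44.00 mm); Combining (union): the 2 present regions are separate (no shared area or edge), so areas and boundary lengths simply add and each stays a separate island — boundary = 121.00 mm; the cube at (15.5, 7) is absent (z outside [7, 10]); Subtracting the remaining from the first: none of the subtracted shapes is present at this height, so the result so far is unchanged — boundary = 121.00 mm; (rotated 40° about Z; rotation is an isometry so areas/perimeters/island counts are preserved). So its perimeter = 121.00 mm. Layer 21 is larger (121.00 vs 44.00 mm).

layer 21 (z = 5.04 mm)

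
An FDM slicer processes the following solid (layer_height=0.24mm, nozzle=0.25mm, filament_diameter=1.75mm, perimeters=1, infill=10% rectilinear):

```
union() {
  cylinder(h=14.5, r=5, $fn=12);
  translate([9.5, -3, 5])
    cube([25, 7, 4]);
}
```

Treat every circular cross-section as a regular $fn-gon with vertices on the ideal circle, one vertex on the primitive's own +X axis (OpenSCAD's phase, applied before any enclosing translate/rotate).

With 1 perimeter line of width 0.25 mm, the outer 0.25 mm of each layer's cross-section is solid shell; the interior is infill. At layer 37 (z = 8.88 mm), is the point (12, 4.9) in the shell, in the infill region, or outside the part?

At z = 8.88 mm: the r=5 cylinder gives a regular 12-gon of circumradius 5 (constant along its height); the cube at (9.5, -3) is present — its section is the full 25×7 rectangle; Taking the union: the 2 present regions are separate (no shared area or edge), so areas and boundary lengths simply add and each stays a separate island — 2 connected regions. Overall, the cross-section has 2 separate islands. The nearest boundary edge runs (9.50, 4.00)→(34.50, 4.00); distance from the point to it = 0.90 mm. The point is not inside any of the regions above, so it lies outside the cross-section (0.90 mm from the nearest boundary).

outside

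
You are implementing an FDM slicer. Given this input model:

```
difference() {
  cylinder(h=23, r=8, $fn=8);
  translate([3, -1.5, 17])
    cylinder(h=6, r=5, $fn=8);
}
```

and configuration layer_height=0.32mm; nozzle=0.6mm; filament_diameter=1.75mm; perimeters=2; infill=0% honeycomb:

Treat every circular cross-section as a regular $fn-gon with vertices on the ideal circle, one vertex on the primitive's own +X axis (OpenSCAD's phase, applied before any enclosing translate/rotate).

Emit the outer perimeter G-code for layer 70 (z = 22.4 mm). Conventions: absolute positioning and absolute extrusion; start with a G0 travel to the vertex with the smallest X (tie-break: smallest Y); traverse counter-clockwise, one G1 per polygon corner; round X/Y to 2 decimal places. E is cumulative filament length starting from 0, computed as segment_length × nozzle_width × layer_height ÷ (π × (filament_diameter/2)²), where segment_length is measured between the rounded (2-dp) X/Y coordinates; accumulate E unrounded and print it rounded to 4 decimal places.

G0 X-8.00 Y0.00 Z22.40
G1 X-5.66 Y-5.66 E0.4889
G1 X0.00 Y-8.00 E0.9778
G1 X5.66 Y-5.66 E1.4667
G1 X5.79 Y-5.35 E1.4935
G1 X3.00 Y-6.50 E1.7344
G1 X-0.54 Y-5.04 E2.0401
G1 X-2.00 Y-1.50 E2.3457
G1 X-0.54 Y2.04 E2.6514
G1 X3.00 Y3.50 E2.9571
G1 X6.54 Y2.04 E3.2627
G1 X7.69 Y-0.75 E3.5036
G1 X8.00 Y0.00 E3.5684
G1 X5.66 Y5.66 E4.0573
G1 X0.00 Y8.00 E4.5462
G1 X-5.66 Y5.66 E5.0351
G1 X-8.00 Y0.00 E5.5240

At z = 22.4 mm: the cylinder: section is a regular 8-gon, circumradius r=8; the r=5 cylinder at (3, -1.5) gives a regular 8-gon of circumradius 5 (constant along its height); Subtracting the remaining from the first: starting from the r=8 cylinder, the r=5 cylinder at (3, -1.5) partially overlaps it — only the 68.18 mm² overlap (of its 70.71 mm²) is removed, clipping the outline — 1 connected region. The outline is a single polygon with 16 vertices. Extrusion per mm of travel: 0.6 × 0.32 / (π × 0.875²) = 0.079824. Accumulating E over each segment gives final E = 5.5240.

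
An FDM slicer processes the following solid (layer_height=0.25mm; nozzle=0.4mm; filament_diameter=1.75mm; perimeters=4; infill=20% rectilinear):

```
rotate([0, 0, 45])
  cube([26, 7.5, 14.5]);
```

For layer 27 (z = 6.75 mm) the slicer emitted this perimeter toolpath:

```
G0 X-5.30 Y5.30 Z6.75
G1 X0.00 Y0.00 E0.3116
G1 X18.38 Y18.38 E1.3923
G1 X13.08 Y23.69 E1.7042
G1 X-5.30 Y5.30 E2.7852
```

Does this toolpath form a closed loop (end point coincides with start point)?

yes

Start point (G0): (-5.30, 5.30). End point (last G1): the path returns to the start — closed.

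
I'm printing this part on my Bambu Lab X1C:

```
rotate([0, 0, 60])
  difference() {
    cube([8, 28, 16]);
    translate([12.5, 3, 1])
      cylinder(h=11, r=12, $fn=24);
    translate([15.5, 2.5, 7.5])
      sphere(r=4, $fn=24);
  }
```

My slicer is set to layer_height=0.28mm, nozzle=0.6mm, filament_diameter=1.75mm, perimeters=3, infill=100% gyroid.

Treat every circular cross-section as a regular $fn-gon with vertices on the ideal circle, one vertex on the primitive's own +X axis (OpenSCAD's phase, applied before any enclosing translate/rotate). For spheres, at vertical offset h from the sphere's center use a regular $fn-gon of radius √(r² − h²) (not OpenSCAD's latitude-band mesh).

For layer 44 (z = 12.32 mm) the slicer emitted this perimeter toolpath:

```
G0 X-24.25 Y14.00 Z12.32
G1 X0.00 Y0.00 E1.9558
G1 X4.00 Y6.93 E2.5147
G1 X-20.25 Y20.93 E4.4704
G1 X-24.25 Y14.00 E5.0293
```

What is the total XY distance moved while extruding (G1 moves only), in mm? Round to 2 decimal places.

72.01 mm

Sum the Euclidean lengths of each G1 segment: total = 72.01 mm.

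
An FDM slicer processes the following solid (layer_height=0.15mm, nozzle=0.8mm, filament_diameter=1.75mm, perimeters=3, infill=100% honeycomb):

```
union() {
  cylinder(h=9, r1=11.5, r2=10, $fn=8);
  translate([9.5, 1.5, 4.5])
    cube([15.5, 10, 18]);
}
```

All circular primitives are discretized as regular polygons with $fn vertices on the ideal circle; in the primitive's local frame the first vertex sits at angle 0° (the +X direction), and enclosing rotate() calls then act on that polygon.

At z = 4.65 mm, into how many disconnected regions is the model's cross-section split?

At z = 4.65 mm: the cone (r1=11.5→r2=10) has section circumradius 10.725 here — a regular 8-gon; the 15.5×10 cube at (9.5, 1.5) contributes its full rectangle; Merging all regions: the regions partially overlap (shared area 0.44 mm²), so overlapping operands fuse into one piece — 1 connected region. The result has 1 disconnected region.

1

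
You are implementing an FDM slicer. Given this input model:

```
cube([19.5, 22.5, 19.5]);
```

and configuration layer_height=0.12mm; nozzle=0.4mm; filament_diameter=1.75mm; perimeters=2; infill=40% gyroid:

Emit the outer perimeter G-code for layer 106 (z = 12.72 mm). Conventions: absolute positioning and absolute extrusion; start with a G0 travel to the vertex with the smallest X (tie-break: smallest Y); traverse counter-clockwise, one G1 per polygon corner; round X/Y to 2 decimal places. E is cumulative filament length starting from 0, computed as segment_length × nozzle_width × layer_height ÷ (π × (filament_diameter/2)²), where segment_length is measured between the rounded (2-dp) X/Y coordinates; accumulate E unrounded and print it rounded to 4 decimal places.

G0 X0.00 Y0.00 Z12.72
G1 X19.50 Y0.00 E0.3891
G1 X19.50 Y22.50 E0.8382
G1 X0.00 Y22.50 E1.2273
G1 X0.00 Y0.00 E1.6763

At z = 12.72 mm: the cube (footprint 19.5×22.5) is included at this height. The outline is a single polygon with 4 vertices. Extrusion per mm of travel: 0.4 × 0.12 / (π × 0.875²) = 0.019956. Accumulating E over each segment gives final E = 1.6763.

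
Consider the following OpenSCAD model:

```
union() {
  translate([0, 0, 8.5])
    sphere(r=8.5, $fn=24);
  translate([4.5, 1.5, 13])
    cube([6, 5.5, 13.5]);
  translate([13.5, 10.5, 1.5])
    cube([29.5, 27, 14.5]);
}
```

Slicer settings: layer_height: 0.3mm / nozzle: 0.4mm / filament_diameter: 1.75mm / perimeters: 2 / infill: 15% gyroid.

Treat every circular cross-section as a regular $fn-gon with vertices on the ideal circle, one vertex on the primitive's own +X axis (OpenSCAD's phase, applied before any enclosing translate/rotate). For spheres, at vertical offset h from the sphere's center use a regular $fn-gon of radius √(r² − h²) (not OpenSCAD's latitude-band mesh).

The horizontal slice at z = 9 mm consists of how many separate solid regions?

At z = 9 mm: the r=8.5 sphere slices to a regular 24-gon of circumradius 8.485 (√(r²−h²) with h=0.5 from center); the cube at (4.5, 1.5) is not intersected at this z (z outside [13, 26.5]); the 29.5×27 cube at (13.5, 10.5) contributes its full rectangle; Merging all regions: the 2 present regions are separate (no shared area or edge), so areas and boundary lengths simply add and each stays a separate island — 2 connected regions. The result has 2 disconnected regions.

2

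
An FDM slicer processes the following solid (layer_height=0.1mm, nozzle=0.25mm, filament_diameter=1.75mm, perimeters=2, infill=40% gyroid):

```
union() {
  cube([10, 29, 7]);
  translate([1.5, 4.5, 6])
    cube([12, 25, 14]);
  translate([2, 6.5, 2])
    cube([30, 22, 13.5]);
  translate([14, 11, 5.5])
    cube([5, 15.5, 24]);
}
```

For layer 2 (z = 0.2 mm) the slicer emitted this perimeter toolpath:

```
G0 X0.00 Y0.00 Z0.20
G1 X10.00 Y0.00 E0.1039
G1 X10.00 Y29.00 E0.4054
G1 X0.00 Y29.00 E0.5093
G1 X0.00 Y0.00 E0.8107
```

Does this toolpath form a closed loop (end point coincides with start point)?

Start point (G0): (0.00, 0.00). End point (last G1): the path returns to the start — closed.

yes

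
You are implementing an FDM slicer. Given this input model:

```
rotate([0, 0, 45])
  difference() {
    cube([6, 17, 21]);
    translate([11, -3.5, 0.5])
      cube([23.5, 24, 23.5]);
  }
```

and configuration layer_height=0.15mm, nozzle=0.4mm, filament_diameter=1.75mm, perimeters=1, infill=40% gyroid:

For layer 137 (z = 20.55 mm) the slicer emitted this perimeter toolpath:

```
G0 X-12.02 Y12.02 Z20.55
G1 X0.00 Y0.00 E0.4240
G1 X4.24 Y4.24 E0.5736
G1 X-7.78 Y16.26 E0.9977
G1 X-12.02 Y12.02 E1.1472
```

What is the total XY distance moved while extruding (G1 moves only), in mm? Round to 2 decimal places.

45.99 mm

Sum the Euclidean lengths of each G1 segment: total = 45.99 mm.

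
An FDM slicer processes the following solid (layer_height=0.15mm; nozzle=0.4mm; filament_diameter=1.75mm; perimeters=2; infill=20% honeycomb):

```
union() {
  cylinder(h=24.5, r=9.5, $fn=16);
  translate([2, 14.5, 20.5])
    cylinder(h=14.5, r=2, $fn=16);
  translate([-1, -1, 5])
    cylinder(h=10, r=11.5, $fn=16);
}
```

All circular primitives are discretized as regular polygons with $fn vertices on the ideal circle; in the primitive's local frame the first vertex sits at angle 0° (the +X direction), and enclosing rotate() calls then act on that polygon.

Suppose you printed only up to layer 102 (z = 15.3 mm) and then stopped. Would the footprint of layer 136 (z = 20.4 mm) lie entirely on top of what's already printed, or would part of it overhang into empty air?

entirely on top

Compare the two slices. At z = 15.3: the r=9.5 cylinder contributes a regular 16-gon of circumradius 9.5 (area = (16/2)·9.500²·sin(360°/16) = 276.30 mm²); the cylinder at (2, 14.5) does not reach this height (z outside [20.5, 35]); the cylinder at (-1, -1) does not reach this height (z outside [5, 15]); Taking the union: only the r=9.5 cylinder is present, so the union is just that shape — area = 276.30 mm². At z = 20.4: the r=9.5 cylinder contributes a regular 16-gon of circumradius 9.5 (area = (16/2)·9.500²·sin(360°/16) = 276.30 mm²); the cylinder at (2, 14.5) is absent (z outside [20.5, 35]); the cylinder at (-1, -1) does not reach this height (z outside [5, 15]); Merging all regions: only the r=9.5 cylinder is present, so the union is just that shape — area = 276.30 mm². Checking containment: the cross-section at z = 20.4 is a subset of the cross-section at z = 15.3.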